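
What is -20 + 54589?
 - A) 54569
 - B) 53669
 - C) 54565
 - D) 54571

-20 + 54589 = 54569
A) 54569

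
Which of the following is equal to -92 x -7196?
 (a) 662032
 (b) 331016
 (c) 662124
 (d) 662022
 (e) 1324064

-92 * -7196 = 662032
a) 662032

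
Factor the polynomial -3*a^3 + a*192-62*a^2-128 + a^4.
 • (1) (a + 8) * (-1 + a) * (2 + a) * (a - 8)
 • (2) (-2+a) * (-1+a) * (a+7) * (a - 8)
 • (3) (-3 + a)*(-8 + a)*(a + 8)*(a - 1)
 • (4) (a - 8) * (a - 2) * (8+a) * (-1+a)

We need to factor -3*a^3 + a*192-62*a^2-128 + a^4.
The factored form is (a - 8) * (a - 2) * (8+a) * (-1+a).
4) (a - 8) * (a - 2) * (8+a) * (-1+a)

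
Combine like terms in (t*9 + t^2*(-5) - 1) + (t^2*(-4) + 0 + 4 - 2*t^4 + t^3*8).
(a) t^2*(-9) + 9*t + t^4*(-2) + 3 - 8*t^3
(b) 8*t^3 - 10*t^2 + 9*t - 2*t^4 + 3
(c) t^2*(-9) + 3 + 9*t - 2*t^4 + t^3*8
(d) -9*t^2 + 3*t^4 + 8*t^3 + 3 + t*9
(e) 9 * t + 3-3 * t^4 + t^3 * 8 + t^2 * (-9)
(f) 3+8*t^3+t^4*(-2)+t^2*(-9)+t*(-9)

Adding the polynomials and combining like terms:
(t*9 + t^2*(-5) - 1) + (t^2*(-4) + 0 + 4 - 2*t^4 + t^3*8)
= t^2*(-9) + 3 + 9*t - 2*t^4 + t^3*8
c) t^2*(-9) + 3 + 9*t - 2*t^4 + t^3*8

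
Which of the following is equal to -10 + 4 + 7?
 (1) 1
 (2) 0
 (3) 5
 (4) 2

First: -10 + 4 = -6
Then: -6 + 7 = 1
1) 1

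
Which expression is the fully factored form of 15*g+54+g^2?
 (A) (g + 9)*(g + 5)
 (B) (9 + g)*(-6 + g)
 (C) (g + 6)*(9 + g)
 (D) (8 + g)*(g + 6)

We need to factor 15*g+54+g^2.
The factored form is (g + 6)*(9 + g).
C) (g + 6)*(9 + g)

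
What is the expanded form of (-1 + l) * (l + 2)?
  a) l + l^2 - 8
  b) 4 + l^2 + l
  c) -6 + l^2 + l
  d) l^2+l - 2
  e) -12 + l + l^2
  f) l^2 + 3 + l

Expanding (-1 + l) * (l + 2):
= l^2+l - 2
d) l^2+l - 2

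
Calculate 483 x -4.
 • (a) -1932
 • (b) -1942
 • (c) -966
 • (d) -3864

483 * -4 = -1932
a) -1932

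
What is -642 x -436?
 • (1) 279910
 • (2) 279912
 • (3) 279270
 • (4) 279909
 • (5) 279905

-642 * -436 = 279912
2) 279912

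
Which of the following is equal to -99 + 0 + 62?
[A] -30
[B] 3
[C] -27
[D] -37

First: -99 + 0 = -99
Then: -99 + 62 = -37
D) -37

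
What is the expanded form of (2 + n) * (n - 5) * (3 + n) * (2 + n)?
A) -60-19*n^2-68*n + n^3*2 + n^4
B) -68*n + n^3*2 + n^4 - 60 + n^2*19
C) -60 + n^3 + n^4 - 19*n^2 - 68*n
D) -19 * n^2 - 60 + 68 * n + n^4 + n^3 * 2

Expanding (2 + n) * (n - 5) * (3 + n) * (2 + n):
= -60-19*n^2-68*n + n^3*2 + n^4
A) -60-19*n^2-68*n + n^3*2 + n^4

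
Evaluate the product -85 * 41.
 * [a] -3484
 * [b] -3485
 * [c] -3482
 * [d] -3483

-85 * 41 = -3485
b) -3485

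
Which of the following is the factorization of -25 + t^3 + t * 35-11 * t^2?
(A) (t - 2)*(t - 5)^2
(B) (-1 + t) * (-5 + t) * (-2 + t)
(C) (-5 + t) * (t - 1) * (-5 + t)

We need to factor -25 + t^3 + t * 35-11 * t^2.
The factored form is (-5 + t) * (t - 1) * (-5 + t).
C) (-5 + t) * (t - 1) * (-5 + t)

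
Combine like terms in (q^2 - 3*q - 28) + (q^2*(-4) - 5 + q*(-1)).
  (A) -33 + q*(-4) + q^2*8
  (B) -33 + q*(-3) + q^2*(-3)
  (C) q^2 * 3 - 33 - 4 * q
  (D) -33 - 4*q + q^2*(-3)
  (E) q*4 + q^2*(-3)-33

Adding the polynomials and combining like terms:
(q^2 - 3*q - 28) + (q^2*(-4) - 5 + q*(-1))
= -33 - 4*q + q^2*(-3)
D) -33 - 4*q + q^2*(-3)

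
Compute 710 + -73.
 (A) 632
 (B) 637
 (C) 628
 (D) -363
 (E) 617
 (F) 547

710 + -73 = 637
B) 637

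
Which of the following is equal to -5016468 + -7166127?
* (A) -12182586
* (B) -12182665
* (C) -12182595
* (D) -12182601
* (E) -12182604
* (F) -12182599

-5016468 + -7166127 = -12182595
C) -12182595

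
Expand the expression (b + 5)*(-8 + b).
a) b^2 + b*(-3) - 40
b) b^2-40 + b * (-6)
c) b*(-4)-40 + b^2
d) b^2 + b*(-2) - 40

Expanding (b + 5)*(-8 + b):
= b^2 + b*(-3) - 40
a) b^2 + b*(-3) - 40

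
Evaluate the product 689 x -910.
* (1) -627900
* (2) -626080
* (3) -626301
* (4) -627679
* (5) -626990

689 * -910 = -626990
5) -626990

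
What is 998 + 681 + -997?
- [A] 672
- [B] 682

First: 998 + 681 = 1679
Then: 1679 + -997 = 682
B) 682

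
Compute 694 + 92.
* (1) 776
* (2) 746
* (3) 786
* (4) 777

694 + 92 = 786
3) 786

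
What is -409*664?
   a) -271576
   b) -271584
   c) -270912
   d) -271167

-409 * 664 = -271576
a) -271576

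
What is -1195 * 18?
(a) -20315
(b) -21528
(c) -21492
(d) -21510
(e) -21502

-1195 * 18 = -21510
d) -21510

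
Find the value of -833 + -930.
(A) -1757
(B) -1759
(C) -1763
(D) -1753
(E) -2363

-833 + -930 = -1763
C) -1763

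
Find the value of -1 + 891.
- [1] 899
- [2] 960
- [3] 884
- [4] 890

-1 + 891 = 890
4) 890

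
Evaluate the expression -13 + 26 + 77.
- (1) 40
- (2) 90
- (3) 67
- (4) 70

First: -13 + 26 = 13
Then: 13 + 77 = 90
2) 90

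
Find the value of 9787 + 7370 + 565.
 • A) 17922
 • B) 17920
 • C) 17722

First: 9787 + 7370 = 17157
Then: 17157 + 565 = 17722
C) 17722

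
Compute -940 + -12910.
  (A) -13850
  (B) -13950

-940 + -12910 = -13850
A) -13850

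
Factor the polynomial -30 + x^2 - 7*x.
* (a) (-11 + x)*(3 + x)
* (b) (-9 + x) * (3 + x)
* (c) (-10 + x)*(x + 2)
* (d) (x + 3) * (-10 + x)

We need to factor -30 + x^2 - 7*x.
The factored form is (x + 3) * (-10 + x).
d) (x + 3) * (-10 + x)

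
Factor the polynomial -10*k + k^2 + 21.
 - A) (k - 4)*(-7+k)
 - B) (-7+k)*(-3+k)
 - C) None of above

We need to factor -10*k + k^2 + 21.
The factored form is (-7+k)*(-3+k).
B) (-7+k)*(-3+k)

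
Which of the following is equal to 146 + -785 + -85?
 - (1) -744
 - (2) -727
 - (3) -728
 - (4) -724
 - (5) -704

First: 146 + -785 = -639
Then: -639 + -85 = -724
4) -724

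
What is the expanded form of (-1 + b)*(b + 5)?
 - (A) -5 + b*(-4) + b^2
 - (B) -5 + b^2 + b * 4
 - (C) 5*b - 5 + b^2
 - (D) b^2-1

Expanding (-1 + b)*(b + 5):
= -5 + b^2 + b * 4
B) -5 + b^2 + b * 4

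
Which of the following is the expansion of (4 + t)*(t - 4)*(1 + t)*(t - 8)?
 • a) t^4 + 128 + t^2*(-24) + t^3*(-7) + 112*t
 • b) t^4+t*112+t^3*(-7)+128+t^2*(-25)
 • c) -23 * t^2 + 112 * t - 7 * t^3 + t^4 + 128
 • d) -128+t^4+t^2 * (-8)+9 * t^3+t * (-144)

Expanding (4 + t)*(t - 4)*(1 + t)*(t - 8):
= t^4 + 128 + t^2*(-24) + t^3*(-7) + 112*t
a) t^4 + 128 + t^2*(-24) + t^3*(-7) + 112*t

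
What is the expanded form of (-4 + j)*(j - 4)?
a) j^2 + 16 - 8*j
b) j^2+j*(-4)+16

Expanding (-4 + j)*(j - 4):
= j^2 + 16 - 8*j
a) j^2 + 16 - 8*j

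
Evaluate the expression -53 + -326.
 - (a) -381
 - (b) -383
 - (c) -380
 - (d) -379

-53 + -326 = -379
d) -379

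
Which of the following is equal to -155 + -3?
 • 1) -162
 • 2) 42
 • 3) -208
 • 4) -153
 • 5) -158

-155 + -3 = -158
5) -158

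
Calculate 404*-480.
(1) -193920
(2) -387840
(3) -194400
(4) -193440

404 * -480 = -193920
1) -193920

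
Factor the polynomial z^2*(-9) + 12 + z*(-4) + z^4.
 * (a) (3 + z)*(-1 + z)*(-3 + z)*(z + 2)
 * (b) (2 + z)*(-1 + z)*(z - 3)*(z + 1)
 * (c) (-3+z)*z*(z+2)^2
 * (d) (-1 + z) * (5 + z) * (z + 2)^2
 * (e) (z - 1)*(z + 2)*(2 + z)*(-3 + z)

We need to factor z^2*(-9) + 12 + z*(-4) + z^4.
The factored form is (z - 1)*(z + 2)*(2 + z)*(-3 + z).
e) (z - 1)*(z + 2)*(2 + z)*(-3 + z)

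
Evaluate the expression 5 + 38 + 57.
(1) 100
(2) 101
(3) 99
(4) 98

First: 5 + 38 = 43
Then: 43 + 57 = 100
1) 100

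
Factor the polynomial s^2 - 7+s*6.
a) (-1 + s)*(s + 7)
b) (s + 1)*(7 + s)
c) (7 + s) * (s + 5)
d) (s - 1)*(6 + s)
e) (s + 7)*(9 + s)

We need to factor s^2 - 7+s*6.
The factored form is (-1 + s)*(s + 7).
a) (-1 + s)*(s + 7)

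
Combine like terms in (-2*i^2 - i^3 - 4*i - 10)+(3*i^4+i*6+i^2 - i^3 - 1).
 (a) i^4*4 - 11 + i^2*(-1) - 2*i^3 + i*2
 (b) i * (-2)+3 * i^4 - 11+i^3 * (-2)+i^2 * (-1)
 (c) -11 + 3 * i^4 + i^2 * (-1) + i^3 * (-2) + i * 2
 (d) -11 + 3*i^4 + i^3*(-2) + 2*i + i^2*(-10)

Adding the polynomials and combining like terms:
(-2*i^2 - i^3 - 4*i - 10) + (3*i^4 + i*6 + i^2 - i^3 - 1)
= -11 + 3 * i^4 + i^2 * (-1) + i^3 * (-2) + i * 2
c) -11 + 3 * i^4 + i^2 * (-1) + i^3 * (-2) + i * 2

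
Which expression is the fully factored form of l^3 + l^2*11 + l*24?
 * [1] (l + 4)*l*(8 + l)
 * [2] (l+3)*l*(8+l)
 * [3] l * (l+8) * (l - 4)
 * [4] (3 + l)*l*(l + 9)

We need to factor l^3 + l^2*11 + l*24.
The factored form is (l+3)*l*(8+l).
2) (l+3)*l*(8+l)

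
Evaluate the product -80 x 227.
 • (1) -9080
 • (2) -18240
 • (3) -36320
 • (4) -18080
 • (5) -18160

-80 * 227 = -18160
5) -18160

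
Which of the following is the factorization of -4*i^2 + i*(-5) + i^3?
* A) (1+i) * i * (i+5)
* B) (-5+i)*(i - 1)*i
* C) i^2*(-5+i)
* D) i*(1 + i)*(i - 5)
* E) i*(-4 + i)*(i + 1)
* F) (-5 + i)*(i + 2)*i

We need to factor -4*i^2 + i*(-5) + i^3.
The factored form is i*(1 + i)*(i - 5).
D) i*(1 + i)*(i - 5)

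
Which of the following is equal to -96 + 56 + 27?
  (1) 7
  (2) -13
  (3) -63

First: -96 + 56 = -40
Then: -40 + 27 = -13
2) -13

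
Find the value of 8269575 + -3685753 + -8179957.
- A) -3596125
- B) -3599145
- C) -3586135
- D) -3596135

First: 8269575 + -3685753 = 4583822
Then: 4583822 + -8179957 = -3596135
D) -3596135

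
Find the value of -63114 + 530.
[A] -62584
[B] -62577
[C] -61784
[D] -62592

-63114 + 530 = -62584
A) -62584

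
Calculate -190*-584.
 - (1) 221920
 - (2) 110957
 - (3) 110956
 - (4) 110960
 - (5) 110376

-190 * -584 = 110960
4) 110960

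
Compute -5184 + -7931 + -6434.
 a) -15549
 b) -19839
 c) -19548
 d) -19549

First: -5184 + -7931 = -13115
Then: -13115 + -6434 = -19549
d) -19549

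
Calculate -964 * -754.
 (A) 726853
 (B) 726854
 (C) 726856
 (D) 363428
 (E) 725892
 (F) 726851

-964 * -754 = 726856
C) 726856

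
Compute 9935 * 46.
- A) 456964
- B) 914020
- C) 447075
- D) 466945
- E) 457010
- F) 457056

9935 * 46 = 457010
E) 457010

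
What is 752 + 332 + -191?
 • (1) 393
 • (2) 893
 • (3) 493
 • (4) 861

First: 752 + 332 = 1084
Then: 1084 + -191 = 893
2) 893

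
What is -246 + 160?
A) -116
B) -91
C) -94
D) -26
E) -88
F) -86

-246 + 160 = -86
F) -86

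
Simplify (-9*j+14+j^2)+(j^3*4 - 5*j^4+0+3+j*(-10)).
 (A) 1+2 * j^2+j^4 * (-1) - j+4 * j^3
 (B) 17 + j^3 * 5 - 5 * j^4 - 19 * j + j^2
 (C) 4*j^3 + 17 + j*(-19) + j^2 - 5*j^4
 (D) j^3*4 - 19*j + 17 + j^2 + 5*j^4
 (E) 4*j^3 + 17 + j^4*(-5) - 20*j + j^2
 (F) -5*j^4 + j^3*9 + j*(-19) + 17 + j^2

Adding the polynomials and combining like terms:
(-9*j + 14 + j^2) + (j^3*4 - 5*j^4 + 0 + 3 + j*(-10))
= 4*j^3 + 17 + j*(-19) + j^2 - 5*j^4
C) 4*j^3 + 17 + j*(-19) + j^2 - 5*j^4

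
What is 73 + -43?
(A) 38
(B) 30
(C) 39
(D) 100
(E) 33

73 + -43 = 30
B) 30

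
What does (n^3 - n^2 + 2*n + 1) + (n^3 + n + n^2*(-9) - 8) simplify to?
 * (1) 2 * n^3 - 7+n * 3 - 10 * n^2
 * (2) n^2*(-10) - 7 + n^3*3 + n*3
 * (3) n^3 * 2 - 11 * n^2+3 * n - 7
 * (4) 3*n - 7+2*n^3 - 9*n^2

Adding the polynomials and combining like terms:
(n^3 - n^2 + 2*n + 1) + (n^3 + n + n^2*(-9) - 8)
= 2 * n^3 - 7+n * 3 - 10 * n^2
1) 2 * n^3 - 7+n * 3 - 10 * n^2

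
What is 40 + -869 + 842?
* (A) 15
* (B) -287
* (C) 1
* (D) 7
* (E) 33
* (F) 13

First: 40 + -869 = -829
Then: -829 + 842 = 13
F) 13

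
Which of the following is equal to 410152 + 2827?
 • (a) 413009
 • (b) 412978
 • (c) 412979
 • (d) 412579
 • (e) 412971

410152 + 2827 = 412979
c) 412979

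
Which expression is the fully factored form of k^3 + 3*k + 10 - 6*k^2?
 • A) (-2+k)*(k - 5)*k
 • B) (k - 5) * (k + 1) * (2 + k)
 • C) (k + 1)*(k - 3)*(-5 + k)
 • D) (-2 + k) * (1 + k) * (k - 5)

We need to factor k^3 + 3*k + 10 - 6*k^2.
The factored form is (-2 + k) * (1 + k) * (k - 5).
D) (-2 + k) * (1 + k) * (k - 5)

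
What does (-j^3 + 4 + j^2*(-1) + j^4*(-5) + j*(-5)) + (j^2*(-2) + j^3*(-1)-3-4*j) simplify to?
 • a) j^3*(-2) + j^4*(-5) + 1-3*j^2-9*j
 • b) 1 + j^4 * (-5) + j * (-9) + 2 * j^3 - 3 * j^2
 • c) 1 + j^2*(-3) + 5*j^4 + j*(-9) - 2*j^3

Adding the polynomials and combining like terms:
(-j^3 + 4 + j^2*(-1) + j^4*(-5) + j*(-5)) + (j^2*(-2) + j^3*(-1) - 3 - 4*j)
= j^3*(-2) + j^4*(-5) + 1-3*j^2-9*j
a) j^3*(-2) + j^4*(-5) + 1-3*j^2-9*j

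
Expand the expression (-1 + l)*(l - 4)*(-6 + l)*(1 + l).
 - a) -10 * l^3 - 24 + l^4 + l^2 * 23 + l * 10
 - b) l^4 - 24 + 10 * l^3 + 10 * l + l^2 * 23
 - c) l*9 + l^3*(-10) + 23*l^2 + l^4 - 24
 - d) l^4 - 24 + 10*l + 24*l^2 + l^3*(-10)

Expanding (-1 + l)*(l - 4)*(-6 + l)*(1 + l):
= -10 * l^3 - 24 + l^4 + l^2 * 23 + l * 10
a) -10 * l^3 - 24 + l^4 + l^2 * 23 + l * 10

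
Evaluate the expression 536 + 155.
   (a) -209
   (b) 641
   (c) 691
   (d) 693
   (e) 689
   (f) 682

536 + 155 = 691
c) 691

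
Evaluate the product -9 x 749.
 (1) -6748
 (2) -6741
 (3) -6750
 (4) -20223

-9 * 749 = -6741
2) -6741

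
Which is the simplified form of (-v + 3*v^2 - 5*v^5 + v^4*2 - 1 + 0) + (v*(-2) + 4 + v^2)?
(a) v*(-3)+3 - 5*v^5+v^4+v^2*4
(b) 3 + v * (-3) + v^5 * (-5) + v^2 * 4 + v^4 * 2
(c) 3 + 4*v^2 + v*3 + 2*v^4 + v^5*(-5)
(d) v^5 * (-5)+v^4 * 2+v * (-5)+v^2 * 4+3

Adding the polynomials and combining like terms:
(-v + 3*v^2 - 5*v^5 + v^4*2 - 1 + 0) + (v*(-2) + 4 + v^2)
= 3 + v * (-3) + v^5 * (-5) + v^2 * 4 + v^4 * 2
b) 3 + v * (-3) + v^5 * (-5) + v^2 * 4 + v^4 * 2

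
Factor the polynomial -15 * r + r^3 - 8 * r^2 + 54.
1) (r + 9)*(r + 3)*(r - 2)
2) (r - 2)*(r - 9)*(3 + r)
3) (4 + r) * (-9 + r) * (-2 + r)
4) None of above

We need to factor -15 * r + r^3 - 8 * r^2 + 54.
The factored form is (r - 2)*(r - 9)*(3 + r).
2) (r - 2)*(r - 9)*(3 + r)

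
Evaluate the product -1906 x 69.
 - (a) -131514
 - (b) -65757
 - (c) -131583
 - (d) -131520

-1906 * 69 = -131514
a) -131514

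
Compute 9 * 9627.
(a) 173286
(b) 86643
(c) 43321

9 * 9627 = 86643
b) 86643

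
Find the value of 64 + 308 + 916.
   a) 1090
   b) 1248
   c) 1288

First: 64 + 308 = 372
Then: 372 + 916 = 1288
c) 1288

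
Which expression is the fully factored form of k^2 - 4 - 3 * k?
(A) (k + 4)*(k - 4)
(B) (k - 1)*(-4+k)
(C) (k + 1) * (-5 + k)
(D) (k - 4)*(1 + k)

We need to factor k^2 - 4 - 3 * k.
The factored form is (k - 4)*(1 + k).
D) (k - 4)*(1 + k)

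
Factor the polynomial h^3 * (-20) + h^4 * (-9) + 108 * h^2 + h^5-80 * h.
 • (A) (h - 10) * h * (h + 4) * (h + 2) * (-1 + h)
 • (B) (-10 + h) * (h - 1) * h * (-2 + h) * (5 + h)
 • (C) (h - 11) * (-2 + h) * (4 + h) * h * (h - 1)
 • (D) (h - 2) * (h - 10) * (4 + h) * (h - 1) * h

We need to factor h^3 * (-20) + h^4 * (-9) + 108 * h^2 + h^5-80 * h.
The factored form is (h - 2) * (h - 10) * (4 + h) * (h - 1) * h.
D) (h - 2) * (h - 10) * (4 + h) * (h - 1) * h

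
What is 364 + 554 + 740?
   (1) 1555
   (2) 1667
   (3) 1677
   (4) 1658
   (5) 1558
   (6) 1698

First: 364 + 554 = 918
Then: 918 + 740 = 1658
4) 1658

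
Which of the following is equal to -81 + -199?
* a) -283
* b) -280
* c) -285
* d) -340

-81 + -199 = -280
b) -280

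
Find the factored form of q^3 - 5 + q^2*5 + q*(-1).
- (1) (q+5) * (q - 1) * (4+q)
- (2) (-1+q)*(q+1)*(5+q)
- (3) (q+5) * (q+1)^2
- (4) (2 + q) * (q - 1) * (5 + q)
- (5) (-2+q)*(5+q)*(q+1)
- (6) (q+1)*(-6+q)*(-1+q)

We need to factor q^3 - 5 + q^2*5 + q*(-1).
The factored form is (-1+q)*(q+1)*(5+q).
2) (-1+q)*(q+1)*(5+q)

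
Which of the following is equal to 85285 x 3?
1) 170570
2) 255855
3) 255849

85285 * 3 = 255855
2) 255855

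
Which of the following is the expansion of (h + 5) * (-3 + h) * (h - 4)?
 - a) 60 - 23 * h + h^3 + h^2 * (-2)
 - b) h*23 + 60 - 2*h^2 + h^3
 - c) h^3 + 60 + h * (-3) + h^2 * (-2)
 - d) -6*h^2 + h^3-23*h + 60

Expanding (h + 5) * (-3 + h) * (h - 4):
= 60 - 23 * h + h^3 + h^2 * (-2)
a) 60 - 23 * h + h^3 + h^2 * (-2)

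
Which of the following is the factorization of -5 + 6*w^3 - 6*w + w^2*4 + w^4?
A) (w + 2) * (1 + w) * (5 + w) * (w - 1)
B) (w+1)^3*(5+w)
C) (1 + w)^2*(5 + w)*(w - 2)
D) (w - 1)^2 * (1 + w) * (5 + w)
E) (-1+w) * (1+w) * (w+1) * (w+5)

We need to factor -5 + 6*w^3 - 6*w + w^2*4 + w^4.
The factored form is (-1+w) * (1+w) * (w+1) * (w+5).
E) (-1+w) * (1+w) * (w+1) * (w+5)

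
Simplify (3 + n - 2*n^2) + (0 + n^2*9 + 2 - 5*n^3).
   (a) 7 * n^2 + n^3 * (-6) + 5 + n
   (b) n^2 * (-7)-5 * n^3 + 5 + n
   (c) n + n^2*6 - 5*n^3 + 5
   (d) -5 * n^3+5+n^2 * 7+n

Adding the polynomials and combining like terms:
(3 + n - 2*n^2) + (0 + n^2*9 + 2 - 5*n^3)
= -5 * n^3+5+n^2 * 7+n
d) -5 * n^3+5+n^2 * 7+n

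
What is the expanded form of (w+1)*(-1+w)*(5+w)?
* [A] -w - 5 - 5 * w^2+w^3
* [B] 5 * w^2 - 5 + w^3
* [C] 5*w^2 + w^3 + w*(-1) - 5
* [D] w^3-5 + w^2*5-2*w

Expanding (w+1)*(-1+w)*(5+w):
= 5*w^2 + w^3 + w*(-1) - 5
C) 5*w^2 + w^3 + w*(-1) - 5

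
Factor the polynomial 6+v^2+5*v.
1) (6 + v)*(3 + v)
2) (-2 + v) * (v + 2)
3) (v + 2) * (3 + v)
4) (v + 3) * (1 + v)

We need to factor 6+v^2+5*v.
The factored form is (v + 2) * (3 + v).
3) (v + 2) * (3 + v)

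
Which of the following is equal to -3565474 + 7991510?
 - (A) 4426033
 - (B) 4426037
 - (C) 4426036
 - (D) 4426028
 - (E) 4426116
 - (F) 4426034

-3565474 + 7991510 = 4426036
C) 4426036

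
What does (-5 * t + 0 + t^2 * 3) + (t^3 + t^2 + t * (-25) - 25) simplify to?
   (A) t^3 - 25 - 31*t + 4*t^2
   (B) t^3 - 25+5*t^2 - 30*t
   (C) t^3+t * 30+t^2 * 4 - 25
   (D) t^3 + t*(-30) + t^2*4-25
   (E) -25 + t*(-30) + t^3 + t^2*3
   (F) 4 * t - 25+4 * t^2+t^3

Adding the polynomials and combining like terms:
(-5*t + 0 + t^2*3) + (t^3 + t^2 + t*(-25) - 25)
= t^3 + t*(-30) + t^2*4-25
D) t^3 + t*(-30) + t^2*4-25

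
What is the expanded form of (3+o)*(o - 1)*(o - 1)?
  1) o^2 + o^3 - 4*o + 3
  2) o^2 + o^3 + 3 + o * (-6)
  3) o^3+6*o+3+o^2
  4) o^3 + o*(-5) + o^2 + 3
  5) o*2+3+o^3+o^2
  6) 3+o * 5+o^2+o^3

Expanding (3+o)*(o - 1)*(o - 1):
= o^3 + o*(-5) + o^2 + 3
4) o^3 + o*(-5) + o^2 + 3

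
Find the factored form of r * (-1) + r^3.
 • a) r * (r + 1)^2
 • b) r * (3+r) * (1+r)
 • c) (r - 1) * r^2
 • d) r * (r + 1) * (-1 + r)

We need to factor r * (-1) + r^3.
The factored form is r * (r + 1) * (-1 + r).
d) r * (r + 1) * (-1 + r)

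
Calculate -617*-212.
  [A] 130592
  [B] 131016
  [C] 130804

-617 * -212 = 130804
C) 130804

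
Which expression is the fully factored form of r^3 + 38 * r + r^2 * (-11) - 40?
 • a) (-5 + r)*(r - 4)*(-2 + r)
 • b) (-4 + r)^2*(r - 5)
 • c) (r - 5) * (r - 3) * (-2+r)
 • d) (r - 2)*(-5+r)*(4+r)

We need to factor r^3 + 38 * r + r^2 * (-11) - 40.
The factored form is (-5 + r)*(r - 4)*(-2 + r).
a) (-5 + r)*(r - 4)*(-2 + r)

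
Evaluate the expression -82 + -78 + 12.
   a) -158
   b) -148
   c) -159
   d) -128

First: -82 + -78 = -160
Then: -160 + 12 = -148
b) -148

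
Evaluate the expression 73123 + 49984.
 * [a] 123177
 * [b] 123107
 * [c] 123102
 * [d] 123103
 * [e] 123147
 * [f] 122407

73123 + 49984 = 123107
b) 123107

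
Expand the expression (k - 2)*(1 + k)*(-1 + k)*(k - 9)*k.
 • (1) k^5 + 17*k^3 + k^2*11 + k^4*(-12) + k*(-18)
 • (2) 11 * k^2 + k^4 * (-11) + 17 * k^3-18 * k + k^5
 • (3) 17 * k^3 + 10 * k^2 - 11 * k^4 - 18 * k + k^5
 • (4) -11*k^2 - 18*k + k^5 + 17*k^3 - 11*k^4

Expanding (k - 2)*(1 + k)*(-1 + k)*(k - 9)*k:
= 11 * k^2 + k^4 * (-11) + 17 * k^3-18 * k + k^5
2) 11 * k^2 + k^4 * (-11) + 17 * k^3-18 * k + k^5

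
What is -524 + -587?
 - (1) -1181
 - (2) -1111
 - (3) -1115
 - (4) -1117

-524 + -587 = -1111
2) -1111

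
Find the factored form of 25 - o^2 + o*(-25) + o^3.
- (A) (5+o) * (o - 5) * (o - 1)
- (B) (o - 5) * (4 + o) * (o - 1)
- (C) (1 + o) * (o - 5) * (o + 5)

We need to factor 25 - o^2 + o*(-25) + o^3.
The factored form is (5+o) * (o - 5) * (o - 1).
A) (5+o) * (o - 5) * (o - 1)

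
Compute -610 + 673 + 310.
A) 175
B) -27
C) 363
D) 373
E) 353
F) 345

First: -610 + 673 = 63
Then: 63 + 310 = 373
D) 373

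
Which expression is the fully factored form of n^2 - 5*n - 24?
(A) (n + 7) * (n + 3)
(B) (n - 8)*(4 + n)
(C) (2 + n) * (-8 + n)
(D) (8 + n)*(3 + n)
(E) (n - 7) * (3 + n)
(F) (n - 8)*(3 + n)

We need to factor n^2 - 5*n - 24.
The factored form is (n - 8)*(3 + n).
F) (n - 8)*(3 + n)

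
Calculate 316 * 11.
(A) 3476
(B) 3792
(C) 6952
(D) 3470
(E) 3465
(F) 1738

316 * 11 = 3476
A) 3476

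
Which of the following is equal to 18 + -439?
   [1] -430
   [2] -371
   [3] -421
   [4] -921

18 + -439 = -421
3) -421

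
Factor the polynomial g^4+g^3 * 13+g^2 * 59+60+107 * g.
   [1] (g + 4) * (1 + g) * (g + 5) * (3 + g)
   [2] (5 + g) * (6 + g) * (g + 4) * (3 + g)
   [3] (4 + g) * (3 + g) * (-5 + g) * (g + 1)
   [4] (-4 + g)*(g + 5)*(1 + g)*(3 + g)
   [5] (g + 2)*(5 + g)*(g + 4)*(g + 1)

We need to factor g^4+g^3 * 13+g^2 * 59+60+107 * g.
The factored form is (g + 4) * (1 + g) * (g + 5) * (3 + g).
1) (g + 4) * (1 + g) * (g + 5) * (3 + g)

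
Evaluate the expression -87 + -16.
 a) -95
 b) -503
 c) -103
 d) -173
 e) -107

-87 + -16 = -103
c) -103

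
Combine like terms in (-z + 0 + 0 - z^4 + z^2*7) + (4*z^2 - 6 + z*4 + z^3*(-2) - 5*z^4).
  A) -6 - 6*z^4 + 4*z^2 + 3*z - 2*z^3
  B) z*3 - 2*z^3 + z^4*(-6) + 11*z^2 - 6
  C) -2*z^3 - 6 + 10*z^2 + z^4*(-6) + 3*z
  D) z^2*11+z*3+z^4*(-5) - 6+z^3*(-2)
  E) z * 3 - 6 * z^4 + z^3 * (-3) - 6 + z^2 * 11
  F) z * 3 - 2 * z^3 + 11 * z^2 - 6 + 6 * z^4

Adding the polynomials and combining like terms:
(-z + 0 + 0 - z^4 + z^2*7) + (4*z^2 - 6 + z*4 + z^3*(-2) - 5*z^4)
= z*3 - 2*z^3 + z^4*(-6) + 11*z^2 - 6
B) z*3 - 2*z^3 + z^4*(-6) + 11*z^2 - 6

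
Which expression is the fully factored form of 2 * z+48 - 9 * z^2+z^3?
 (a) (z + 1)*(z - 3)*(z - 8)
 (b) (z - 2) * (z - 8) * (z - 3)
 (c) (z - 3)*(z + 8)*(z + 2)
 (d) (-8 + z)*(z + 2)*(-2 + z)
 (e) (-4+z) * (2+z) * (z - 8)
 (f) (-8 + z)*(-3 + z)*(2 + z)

We need to factor 2 * z+48 - 9 * z^2+z^3.
The factored form is (-8 + z)*(-3 + z)*(2 + z).
f) (-8 + z)*(-3 + z)*(2 + z)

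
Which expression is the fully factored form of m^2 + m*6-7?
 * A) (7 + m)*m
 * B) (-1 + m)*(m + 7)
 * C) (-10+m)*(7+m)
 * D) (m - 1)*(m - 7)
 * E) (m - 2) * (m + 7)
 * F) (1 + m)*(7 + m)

We need to factor m^2 + m*6-7.
The factored form is (-1 + m)*(m + 7).
B) (-1 + m)*(m + 7)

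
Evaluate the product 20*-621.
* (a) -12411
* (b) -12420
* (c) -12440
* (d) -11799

20 * -621 = -12420
b) -12420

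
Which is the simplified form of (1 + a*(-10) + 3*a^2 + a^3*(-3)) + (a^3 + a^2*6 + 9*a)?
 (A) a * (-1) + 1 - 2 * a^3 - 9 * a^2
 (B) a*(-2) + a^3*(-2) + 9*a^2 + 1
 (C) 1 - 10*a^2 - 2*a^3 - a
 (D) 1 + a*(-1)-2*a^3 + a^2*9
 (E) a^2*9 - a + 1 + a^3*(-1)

Adding the polynomials and combining like terms:
(1 + a*(-10) + 3*a^2 + a^3*(-3)) + (a^3 + a^2*6 + 9*a)
= 1 + a*(-1)-2*a^3 + a^2*9
D) 1 + a*(-1)-2*a^3 + a^2*9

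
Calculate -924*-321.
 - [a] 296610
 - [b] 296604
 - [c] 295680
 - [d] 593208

-924 * -321 = 296604
b) 296604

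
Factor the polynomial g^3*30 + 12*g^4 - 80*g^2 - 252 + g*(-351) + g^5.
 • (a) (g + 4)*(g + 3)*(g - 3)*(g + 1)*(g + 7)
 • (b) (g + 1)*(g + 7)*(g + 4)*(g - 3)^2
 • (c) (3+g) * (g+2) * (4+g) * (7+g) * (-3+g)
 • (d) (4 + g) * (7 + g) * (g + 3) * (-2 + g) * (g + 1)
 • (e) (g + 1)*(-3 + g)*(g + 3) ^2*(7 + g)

We need to factor g^3*30 + 12*g^4 - 80*g^2 - 252 + g*(-351) + g^5.
The factored form is (g + 4)*(g + 3)*(g - 3)*(g + 1)*(g + 7).
a) (g + 4)*(g + 3)*(g - 3)*(g + 1)*(g + 7)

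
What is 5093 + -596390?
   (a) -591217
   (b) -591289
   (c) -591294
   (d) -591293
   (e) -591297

5093 + -596390 = -591297
e) -591297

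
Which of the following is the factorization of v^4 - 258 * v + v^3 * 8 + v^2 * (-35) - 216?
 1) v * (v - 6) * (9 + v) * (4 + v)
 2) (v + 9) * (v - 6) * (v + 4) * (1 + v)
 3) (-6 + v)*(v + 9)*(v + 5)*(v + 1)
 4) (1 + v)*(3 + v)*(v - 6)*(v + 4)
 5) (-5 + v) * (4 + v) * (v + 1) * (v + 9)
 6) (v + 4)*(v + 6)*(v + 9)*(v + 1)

We need to factor v^4 - 258 * v + v^3 * 8 + v^2 * (-35) - 216.
The factored form is (v + 9) * (v - 6) * (v + 4) * (1 + v).
2) (v + 9) * (v - 6) * (v + 4) * (1 + v)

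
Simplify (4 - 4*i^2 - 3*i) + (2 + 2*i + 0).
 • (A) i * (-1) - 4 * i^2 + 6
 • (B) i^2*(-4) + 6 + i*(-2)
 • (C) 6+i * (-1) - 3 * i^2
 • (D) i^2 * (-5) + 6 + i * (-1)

Adding the polynomials and combining like terms:
(4 - 4*i^2 - 3*i) + (2 + 2*i + 0)
= i * (-1) - 4 * i^2 + 6
A) i * (-1) - 4 * i^2 + 6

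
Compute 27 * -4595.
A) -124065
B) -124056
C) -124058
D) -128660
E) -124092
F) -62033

27 * -4595 = -124065
A) -124065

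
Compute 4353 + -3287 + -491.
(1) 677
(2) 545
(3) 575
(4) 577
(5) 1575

First: 4353 + -3287 = 1066
Then: 1066 + -491 = 575
3) 575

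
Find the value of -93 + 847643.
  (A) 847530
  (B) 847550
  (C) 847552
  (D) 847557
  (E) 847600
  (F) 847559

-93 + 847643 = 847550
B) 847550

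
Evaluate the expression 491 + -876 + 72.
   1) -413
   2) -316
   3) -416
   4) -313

First: 491 + -876 = -385
Then: -385 + 72 = -313
4) -313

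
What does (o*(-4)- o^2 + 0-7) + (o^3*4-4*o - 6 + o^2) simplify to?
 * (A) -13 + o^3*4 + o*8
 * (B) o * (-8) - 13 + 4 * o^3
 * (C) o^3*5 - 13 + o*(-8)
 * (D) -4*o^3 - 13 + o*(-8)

Adding the polynomials and combining like terms:
(o*(-4) - o^2 + 0 - 7) + (o^3*4 - 4*o - 6 + o^2)
= o * (-8) - 13 + 4 * o^3
B) o * (-8) - 13 + 4 * o^3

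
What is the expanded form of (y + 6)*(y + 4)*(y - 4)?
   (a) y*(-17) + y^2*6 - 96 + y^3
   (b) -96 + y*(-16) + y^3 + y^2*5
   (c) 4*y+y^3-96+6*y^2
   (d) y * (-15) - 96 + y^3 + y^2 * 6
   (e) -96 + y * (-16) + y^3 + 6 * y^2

Expanding (y + 6)*(y + 4)*(y - 4):
= -96 + y * (-16) + y^3 + 6 * y^2
e) -96 + y * (-16) + y^3 + 6 * y^2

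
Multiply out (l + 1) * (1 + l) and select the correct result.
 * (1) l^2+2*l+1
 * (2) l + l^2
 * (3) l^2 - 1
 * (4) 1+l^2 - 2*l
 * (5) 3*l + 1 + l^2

Expanding (l + 1) * (1 + l):
= l^2+2*l+1
1) l^2+2*l+1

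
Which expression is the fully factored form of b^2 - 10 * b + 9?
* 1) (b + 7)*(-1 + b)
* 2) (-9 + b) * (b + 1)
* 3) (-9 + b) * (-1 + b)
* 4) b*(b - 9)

We need to factor b^2 - 10 * b + 9.
The factored form is (-9 + b) * (-1 + b).
3) (-9 + b) * (-1 + b)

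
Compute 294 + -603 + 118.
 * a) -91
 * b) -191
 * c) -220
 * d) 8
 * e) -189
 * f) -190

First: 294 + -603 = -309
Then: -309 + 118 = -191
b) -191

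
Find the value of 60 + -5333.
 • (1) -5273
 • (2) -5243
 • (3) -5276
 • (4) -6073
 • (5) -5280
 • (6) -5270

60 + -5333 = -5273
1) -5273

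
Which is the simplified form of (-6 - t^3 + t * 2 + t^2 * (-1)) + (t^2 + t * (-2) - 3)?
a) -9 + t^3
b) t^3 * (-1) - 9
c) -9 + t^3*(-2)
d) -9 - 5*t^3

Adding the polynomials and combining like terms:
(-6 - t^3 + t*2 + t^2*(-1)) + (t^2 + t*(-2) - 3)
= t^3 * (-1) - 9
b) t^3 * (-1) - 9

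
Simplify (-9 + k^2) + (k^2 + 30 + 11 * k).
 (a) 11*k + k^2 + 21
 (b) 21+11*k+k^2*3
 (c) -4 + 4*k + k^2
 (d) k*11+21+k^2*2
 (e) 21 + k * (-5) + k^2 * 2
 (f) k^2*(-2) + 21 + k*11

Adding the polynomials and combining like terms:
(-9 + k^2) + (k^2 + 30 + 11*k)
= k*11+21+k^2*2
d) k*11+21+k^2*2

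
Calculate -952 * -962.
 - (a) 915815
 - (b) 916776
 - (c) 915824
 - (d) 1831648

-952 * -962 = 915824
c) 915824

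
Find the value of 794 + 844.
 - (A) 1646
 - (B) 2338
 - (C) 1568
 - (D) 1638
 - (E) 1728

794 + 844 = 1638
D) 1638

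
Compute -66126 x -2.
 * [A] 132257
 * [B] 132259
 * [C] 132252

-66126 * -2 = 132252
C) 132252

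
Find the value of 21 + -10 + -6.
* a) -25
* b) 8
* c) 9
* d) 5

First: 21 + -10 = 11
Then: 11 + -6 = 5
d) 5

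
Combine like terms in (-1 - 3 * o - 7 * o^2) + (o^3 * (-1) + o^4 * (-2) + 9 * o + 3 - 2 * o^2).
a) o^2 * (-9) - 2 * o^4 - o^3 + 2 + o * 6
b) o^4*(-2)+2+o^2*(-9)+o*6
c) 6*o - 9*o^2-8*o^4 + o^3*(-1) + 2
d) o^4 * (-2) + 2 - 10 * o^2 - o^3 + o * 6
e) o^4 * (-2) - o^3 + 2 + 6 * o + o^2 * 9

Adding the polynomials and combining like terms:
(-1 - 3*o - 7*o^2) + (o^3*(-1) + o^4*(-2) + 9*o + 3 - 2*o^2)
= o^2 * (-9) - 2 * o^4 - o^3 + 2 + o * 6
a) o^2 * (-9) - 2 * o^4 - o^3 + 2 + o * 6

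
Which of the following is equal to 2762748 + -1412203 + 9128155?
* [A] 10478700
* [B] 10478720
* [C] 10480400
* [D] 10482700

First: 2762748 + -1412203 = 1350545
Then: 1350545 + 9128155 = 10478700
A) 10478700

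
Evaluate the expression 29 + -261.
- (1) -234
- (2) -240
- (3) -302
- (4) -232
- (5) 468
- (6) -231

29 + -261 = -232
4) -232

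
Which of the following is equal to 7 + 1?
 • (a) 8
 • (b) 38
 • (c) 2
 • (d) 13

7 + 1 = 8
a) 8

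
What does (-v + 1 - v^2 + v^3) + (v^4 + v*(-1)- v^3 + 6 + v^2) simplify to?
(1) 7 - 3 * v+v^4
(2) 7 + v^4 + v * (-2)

Adding the polynomials and combining like terms:
(-v + 1 - v^2 + v^3) + (v^4 + v*(-1) - v^3 + 6 + v^2)
= 7 + v^4 + v * (-2)
2) 7 + v^4 + v * (-2)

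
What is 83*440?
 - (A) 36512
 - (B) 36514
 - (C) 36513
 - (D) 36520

83 * 440 = 36520
D) 36520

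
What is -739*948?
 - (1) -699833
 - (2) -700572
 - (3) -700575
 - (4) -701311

-739 * 948 = -700572
2) -700572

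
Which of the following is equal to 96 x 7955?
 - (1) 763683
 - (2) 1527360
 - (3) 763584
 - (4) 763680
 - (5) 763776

96 * 7955 = 763680
4) 763680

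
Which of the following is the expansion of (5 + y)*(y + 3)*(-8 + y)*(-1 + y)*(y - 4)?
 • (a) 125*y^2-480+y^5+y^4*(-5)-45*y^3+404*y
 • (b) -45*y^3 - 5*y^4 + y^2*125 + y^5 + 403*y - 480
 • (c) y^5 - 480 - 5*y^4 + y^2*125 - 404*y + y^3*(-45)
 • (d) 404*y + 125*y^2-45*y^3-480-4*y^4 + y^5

Expanding (5 + y)*(y + 3)*(-8 + y)*(-1 + y)*(y - 4):
= 125*y^2-480+y^5+y^4*(-5)-45*y^3+404*y
a) 125*y^2-480+y^5+y^4*(-5)-45*y^3+404*y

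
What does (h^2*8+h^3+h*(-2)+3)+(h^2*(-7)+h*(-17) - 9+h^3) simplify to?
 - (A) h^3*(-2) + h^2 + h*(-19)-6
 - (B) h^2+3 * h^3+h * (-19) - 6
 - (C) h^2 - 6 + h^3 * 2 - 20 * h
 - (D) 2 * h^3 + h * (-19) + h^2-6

Adding the polynomials and combining like terms:
(h^2*8 + h^3 + h*(-2) + 3) + (h^2*(-7) + h*(-17) - 9 + h^3)
= 2 * h^3 + h * (-19) + h^2-6
D) 2 * h^3 + h * (-19) + h^2-6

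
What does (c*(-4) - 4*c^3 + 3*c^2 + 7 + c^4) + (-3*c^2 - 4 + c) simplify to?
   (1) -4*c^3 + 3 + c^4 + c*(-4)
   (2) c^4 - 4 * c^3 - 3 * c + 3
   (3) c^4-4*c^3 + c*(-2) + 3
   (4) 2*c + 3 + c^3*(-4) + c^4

Adding the polynomials and combining like terms:
(c*(-4) - 4*c^3 + 3*c^2 + 7 + c^4) + (-3*c^2 - 4 + c)
= c^4 - 4 * c^3 - 3 * c + 3
2) c^4 - 4 * c^3 - 3 * c + 3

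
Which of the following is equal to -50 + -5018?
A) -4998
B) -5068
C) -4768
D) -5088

-50 + -5018 = -5068
B) -5068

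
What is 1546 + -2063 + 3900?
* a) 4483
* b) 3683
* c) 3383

First: 1546 + -2063 = -517
Then: -517 + 3900 = 3383
c) 3383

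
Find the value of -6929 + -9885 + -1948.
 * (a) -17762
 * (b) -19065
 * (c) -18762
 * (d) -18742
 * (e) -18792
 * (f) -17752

First: -6929 + -9885 = -16814
Then: -16814 + -1948 = -18762
c) -18762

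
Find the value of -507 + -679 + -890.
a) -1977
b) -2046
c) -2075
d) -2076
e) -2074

First: -507 + -679 = -1186
Then: -1186 + -890 = -2076
d) -2076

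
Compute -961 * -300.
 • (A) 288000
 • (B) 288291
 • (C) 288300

-961 * -300 = 288300
C) 288300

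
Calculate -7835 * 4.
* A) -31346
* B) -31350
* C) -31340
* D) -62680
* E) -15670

-7835 * 4 = -31340
C) -31340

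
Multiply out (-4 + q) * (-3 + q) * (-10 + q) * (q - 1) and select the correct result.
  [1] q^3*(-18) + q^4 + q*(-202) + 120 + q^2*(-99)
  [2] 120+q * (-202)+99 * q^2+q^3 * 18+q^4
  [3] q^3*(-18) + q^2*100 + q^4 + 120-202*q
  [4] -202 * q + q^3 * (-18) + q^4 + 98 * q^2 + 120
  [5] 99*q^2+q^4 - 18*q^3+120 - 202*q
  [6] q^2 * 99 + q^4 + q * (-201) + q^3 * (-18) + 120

Expanding (-4 + q) * (-3 + q) * (-10 + q) * (q - 1):
= 99*q^2+q^4 - 18*q^3+120 - 202*q
5) 99*q^2+q^4 - 18*q^3+120 - 202*q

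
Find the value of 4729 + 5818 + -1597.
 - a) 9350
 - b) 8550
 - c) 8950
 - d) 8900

First: 4729 + 5818 = 10547
Then: 10547 + -1597 = 8950
c) 8950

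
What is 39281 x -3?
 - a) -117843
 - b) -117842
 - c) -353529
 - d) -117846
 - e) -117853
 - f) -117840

39281 * -3 = -117843
a) -117843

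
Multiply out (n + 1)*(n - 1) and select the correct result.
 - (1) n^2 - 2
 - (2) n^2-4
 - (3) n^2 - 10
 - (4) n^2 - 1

Expanding (n + 1)*(n - 1):
= n^2 - 1
4) n^2 - 1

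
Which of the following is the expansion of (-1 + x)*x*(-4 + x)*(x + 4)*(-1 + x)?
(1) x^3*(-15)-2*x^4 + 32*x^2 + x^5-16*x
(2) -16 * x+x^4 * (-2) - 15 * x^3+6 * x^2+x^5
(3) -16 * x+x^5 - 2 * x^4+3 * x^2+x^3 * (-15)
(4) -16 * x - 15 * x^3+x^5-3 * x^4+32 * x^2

Expanding (-1 + x)*x*(-4 + x)*(x + 4)*(-1 + x):
= x^3*(-15)-2*x^4 + 32*x^2 + x^5-16*x
1) x^3*(-15)-2*x^4 + 32*x^2 + x^5-16*x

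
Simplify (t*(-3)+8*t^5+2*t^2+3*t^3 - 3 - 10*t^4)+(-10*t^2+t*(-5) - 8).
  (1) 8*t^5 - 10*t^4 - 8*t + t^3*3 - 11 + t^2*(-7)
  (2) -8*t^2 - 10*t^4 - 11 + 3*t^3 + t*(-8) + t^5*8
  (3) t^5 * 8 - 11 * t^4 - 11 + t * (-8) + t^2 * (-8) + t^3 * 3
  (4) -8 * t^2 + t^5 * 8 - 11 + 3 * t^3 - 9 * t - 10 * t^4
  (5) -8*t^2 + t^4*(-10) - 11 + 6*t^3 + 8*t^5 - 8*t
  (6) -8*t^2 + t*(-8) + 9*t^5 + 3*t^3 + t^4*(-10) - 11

Adding the polynomials and combining like terms:
(t*(-3) + 8*t^5 + 2*t^2 + 3*t^3 - 3 - 10*t^4) + (-10*t^2 + t*(-5) - 8)
= -8*t^2 - 10*t^4 - 11 + 3*t^3 + t*(-8) + t^5*8
2) -8*t^2 - 10*t^4 - 11 + 3*t^3 + t*(-8) + t^5*8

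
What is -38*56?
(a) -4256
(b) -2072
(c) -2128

-38 * 56 = -2128
c) -2128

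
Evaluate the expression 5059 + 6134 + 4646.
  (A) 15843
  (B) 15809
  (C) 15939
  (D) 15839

First: 5059 + 6134 = 11193
Then: 11193 + 4646 = 15839
D) 15839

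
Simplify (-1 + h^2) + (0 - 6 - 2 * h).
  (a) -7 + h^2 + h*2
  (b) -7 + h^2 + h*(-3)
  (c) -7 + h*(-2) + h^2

Adding the polynomials and combining like terms:
(-1 + h^2) + (0 - 6 - 2*h)
= -7 + h*(-2) + h^2
c) -7 + h*(-2) + h^2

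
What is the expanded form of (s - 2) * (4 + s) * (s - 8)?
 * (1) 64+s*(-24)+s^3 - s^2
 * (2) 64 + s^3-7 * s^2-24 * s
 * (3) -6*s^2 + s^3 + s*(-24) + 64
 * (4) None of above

Expanding (s - 2) * (4 + s) * (s - 8):
= -6*s^2 + s^3 + s*(-24) + 64
3) -6*s^2 + s^3 + s*(-24) + 64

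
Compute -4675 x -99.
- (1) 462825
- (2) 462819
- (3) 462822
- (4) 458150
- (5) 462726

-4675 * -99 = 462825
1) 462825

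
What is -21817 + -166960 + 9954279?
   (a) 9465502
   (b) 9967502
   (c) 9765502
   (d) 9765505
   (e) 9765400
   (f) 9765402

First: -21817 + -166960 = -188777
Then: -188777 + 9954279 = 9765502
c) 9765502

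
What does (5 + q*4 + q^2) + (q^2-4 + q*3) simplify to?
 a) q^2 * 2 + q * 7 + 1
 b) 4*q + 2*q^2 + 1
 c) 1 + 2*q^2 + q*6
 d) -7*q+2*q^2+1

Adding the polynomials and combining like terms:
(5 + q*4 + q^2) + (q^2 - 4 + q*3)
= q^2 * 2 + q * 7 + 1
a) q^2 * 2 + q * 7 + 1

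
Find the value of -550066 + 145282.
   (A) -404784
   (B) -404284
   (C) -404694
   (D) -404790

-550066 + 145282 = -404784
A) -404784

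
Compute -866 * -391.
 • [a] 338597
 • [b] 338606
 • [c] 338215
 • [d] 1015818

-866 * -391 = 338606
b) 338606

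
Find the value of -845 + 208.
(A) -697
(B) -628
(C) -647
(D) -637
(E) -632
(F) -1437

-845 + 208 = -637
D) -637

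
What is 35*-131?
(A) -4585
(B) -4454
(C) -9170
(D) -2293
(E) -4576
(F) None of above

35 * -131 = -4585
A) -4585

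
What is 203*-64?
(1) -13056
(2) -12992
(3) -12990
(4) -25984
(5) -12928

203 * -64 = -12992
2) -12992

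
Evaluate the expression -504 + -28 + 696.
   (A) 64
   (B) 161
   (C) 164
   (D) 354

First: -504 + -28 = -532
Then: -532 + 696 = 164
C) 164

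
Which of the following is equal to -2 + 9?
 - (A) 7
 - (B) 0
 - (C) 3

-2 + 9 = 7
A) 7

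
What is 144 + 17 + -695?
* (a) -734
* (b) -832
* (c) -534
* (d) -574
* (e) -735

First: 144 + 17 = 161
Then: 161 + -695 = -534
c) -534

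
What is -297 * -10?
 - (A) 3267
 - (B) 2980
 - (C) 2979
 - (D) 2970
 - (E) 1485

-297 * -10 = 2970
D) 2970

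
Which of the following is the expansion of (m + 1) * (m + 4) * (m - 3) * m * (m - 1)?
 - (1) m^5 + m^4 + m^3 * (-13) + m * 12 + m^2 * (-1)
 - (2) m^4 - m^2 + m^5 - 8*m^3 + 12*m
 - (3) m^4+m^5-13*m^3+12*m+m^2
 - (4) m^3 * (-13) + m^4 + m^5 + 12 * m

Expanding (m + 1) * (m + 4) * (m - 3) * m * (m - 1):
= m^5 + m^4 + m^3 * (-13) + m * 12 + m^2 * (-1)
1) m^5 + m^4 + m^3 * (-13) + m * 12 + m^2 * (-1)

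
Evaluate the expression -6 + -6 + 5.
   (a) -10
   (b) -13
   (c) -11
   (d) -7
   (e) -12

First: -6 + -6 = -12
Then: -12 + 5 = -7
d) -7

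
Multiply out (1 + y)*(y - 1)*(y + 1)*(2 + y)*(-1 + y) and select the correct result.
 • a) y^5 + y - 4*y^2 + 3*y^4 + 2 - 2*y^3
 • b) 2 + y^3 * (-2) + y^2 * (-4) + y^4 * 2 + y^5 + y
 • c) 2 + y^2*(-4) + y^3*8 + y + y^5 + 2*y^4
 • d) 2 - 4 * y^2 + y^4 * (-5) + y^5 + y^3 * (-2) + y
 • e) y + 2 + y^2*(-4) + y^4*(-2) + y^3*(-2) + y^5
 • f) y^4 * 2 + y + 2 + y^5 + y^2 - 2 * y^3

Expanding (1 + y)*(y - 1)*(y + 1)*(2 + y)*(-1 + y):
= 2 + y^3 * (-2) + y^2 * (-4) + y^4 * 2 + y^5 + y
b) 2 + y^3 * (-2) + y^2 * (-4) + y^4 * 2 + y^5 + y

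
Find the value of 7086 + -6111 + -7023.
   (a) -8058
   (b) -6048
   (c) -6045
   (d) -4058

First: 7086 + -6111 = 975
Then: 975 + -7023 = -6048
b) -6048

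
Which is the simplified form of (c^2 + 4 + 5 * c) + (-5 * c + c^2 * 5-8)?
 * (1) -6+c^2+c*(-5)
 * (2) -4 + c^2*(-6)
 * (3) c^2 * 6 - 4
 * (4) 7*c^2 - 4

Adding the polynomials and combining like terms:
(c^2 + 4 + 5*c) + (-5*c + c^2*5 - 8)
= c^2 * 6 - 4
3) c^2 * 6 - 4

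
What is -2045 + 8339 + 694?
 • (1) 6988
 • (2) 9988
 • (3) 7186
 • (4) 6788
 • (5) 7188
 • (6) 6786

First: -2045 + 8339 = 6294
Then: 6294 + 694 = 6988
1) 6988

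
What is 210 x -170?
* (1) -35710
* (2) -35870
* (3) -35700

210 * -170 = -35700
3) -35700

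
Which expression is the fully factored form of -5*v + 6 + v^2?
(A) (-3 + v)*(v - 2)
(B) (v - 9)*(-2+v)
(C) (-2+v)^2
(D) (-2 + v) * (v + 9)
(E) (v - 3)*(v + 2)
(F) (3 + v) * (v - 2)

We need to factor -5*v + 6 + v^2.
The factored form is (-3 + v)*(v - 2).
A) (-3 + v)*(v - 2)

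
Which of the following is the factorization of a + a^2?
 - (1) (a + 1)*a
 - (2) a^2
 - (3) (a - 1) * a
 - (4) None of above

We need to factor a + a^2.
The factored form is (a + 1)*a.
1) (a + 1)*a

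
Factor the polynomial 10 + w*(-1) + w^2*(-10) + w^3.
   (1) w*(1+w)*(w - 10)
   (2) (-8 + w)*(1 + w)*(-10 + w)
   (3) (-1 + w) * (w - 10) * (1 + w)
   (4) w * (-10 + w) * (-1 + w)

We need to factor 10 + w*(-1) + w^2*(-10) + w^3.
The factored form is (-1 + w) * (w - 10) * (1 + w).
3) (-1 + w) * (w - 10) * (1 + w)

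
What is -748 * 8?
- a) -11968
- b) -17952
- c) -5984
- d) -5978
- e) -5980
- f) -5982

-748 * 8 = -5984
c) -5984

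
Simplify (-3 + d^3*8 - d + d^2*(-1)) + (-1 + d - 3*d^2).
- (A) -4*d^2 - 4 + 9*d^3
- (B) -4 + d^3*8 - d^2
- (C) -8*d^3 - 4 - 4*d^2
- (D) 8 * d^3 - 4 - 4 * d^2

Adding the polynomials and combining like terms:
(-3 + d^3*8 - d + d^2*(-1)) + (-1 + d - 3*d^2)
= 8 * d^3 - 4 - 4 * d^2
D) 8 * d^3 - 4 - 4 * d^2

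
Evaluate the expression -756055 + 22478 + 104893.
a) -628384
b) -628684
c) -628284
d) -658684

First: -756055 + 22478 = -733577
Then: -733577 + 104893 = -628684
b) -628684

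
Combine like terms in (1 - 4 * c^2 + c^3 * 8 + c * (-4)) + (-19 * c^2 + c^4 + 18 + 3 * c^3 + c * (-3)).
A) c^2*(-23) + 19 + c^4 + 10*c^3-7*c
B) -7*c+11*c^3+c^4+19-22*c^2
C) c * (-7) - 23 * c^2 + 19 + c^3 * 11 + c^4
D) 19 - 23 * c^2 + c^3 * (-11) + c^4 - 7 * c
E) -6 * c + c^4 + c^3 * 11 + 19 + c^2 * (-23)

Adding the polynomials and combining like terms:
(1 - 4*c^2 + c^3*8 + c*(-4)) + (-19*c^2 + c^4 + 18 + 3*c^3 + c*(-3))
= c * (-7) - 23 * c^2 + 19 + c^3 * 11 + c^4
C) c * (-7) - 23 * c^2 + 19 + c^3 * 11 + c^4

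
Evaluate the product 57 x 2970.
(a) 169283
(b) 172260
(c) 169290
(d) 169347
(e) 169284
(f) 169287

57 * 2970 = 169290
c) 169290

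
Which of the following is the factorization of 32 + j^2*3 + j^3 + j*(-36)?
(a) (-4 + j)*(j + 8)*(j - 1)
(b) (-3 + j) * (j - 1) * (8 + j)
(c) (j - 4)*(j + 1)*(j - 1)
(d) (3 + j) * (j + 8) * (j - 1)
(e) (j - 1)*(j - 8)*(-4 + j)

We need to factor 32 + j^2*3 + j^3 + j*(-36).
The factored form is (-4 + j)*(j + 8)*(j - 1).
a) (-4 + j)*(j + 8)*(j - 1)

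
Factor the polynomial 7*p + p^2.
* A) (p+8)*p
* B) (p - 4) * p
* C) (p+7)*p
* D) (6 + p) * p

We need to factor 7*p + p^2.
The factored form is (p+7)*p.
C) (p+7)*p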